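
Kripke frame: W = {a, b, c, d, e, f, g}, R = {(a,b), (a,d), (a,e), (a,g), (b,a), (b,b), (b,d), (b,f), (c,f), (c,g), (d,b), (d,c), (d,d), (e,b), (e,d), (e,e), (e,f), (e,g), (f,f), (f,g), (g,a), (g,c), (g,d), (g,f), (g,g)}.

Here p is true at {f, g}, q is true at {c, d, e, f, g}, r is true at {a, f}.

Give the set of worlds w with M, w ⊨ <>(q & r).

a: successors {b, d, e, g}; q & r there: b:F, d:F, e:F, g:F. ✗
b: successors {a, b, d, f}; q & r there: a:F, b:F, d:F, f:T. ✓
c: successors {f, g}; q & r there: f:T, g:F. ✓
d: successors {b, c, d}; q & r there: b:F, c:F, d:F. ✗
e: successors {b, d, e, f, g}; q & r there: b:F, d:F, e:F, f:T, g:F. ✓
f: successors {f, g}; q & r there: f:T, g:F. ✓
g: successors {a, c, d, f, g}; q & r there: a:F, c:F, d:F, f:T, g:F. ✓

{b, c, e, f, g}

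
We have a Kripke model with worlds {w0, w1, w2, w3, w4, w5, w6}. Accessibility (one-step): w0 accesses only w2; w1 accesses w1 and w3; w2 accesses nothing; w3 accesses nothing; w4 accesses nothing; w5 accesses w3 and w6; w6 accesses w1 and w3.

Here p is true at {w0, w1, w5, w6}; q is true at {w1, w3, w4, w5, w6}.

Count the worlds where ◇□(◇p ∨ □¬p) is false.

3

w0: successors {w2}; □(◇p ∨ □¬p) there: w2:T. ✓
w1: successors {w1, w3}; □(◇p ∨ □¬p) there: w1:T, w3:T. ✓
w2: no successors, so ◇□(◇p ∨ □¬p) fails. ✗
w3: no successors, so ◇□(◇p ∨ □¬p) fails. ✗
w4: no successors, so ◇□(◇p ∨ □¬p) fails. ✗
w5: successors {w3, w6}; □(◇p ∨ □¬p) there: w3:T, w6:T. ✓
w6: successors {w1, w3}; □(◇p ∨ □¬p) there: w1:T, w3:T. ✓
Satisfying worlds: {w0, w1, w5, w6}.
So ◇□(◇p ∨ □¬p) fails at the other 3 worlds.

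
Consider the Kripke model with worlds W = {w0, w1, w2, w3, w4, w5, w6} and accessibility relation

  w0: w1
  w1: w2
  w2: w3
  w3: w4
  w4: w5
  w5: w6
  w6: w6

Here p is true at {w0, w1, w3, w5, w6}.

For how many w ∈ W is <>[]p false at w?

2

w0: successors {w1}; []p there: w1:F. ✗
w1: successors {w2}; []p there: w2:T. ✓
w2: successors {w3}; []p there: w3:F. ✗
w3: successors {w4}; []p there: w4:T. ✓
w4: successors {w5}; []p there: w5:T. ✓
w5: successors {w6}; []p there: w6:T. ✓
w6: successors {w6}; []p there: w6:T. ✓
Satisfying worlds: {w1, w3, w4, w5, w6}.
So <>[]p fails at the other 2 worlds.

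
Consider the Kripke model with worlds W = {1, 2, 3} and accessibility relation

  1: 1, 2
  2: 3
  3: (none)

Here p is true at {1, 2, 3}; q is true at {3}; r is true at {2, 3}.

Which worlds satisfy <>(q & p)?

{2}

1: successors {1, 2}; q & p there: 1:F, 2:F. ✗
2: successors {3}; q & p there: 3:T. ✓
3: no successors, so <>(q & p) fails. ✗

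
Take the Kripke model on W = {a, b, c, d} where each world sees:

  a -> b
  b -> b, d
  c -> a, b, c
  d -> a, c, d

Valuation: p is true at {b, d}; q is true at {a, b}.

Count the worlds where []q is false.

3

a: successors {b}; q there: b:T. ✓
b: successors {b, d}; q there: b:T, d:F. ✗
c: successors {a, b, c}; q there: a:T, b:T, c:F. ✗
d: successors {a, c, d}; q there: a:T, c:F, d:F. ✗
Satisfying worlds: {a}.
So []q fails at the other 3 worlds.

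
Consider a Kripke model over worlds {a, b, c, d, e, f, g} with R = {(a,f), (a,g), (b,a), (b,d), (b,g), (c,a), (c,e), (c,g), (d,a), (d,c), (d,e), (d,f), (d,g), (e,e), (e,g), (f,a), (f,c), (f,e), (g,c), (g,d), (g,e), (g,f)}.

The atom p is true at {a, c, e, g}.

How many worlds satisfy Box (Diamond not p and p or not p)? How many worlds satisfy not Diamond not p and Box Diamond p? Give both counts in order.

For Box (Diamond not p and p or not p):
a: successors {f, g}; Diamond not p and p or not p there: f:T, g:T. ✓
b: successors {a, d, g}; Diamond not p and p or not p there: a:T, d:T, g:T. ✓
c: successors {a, e, g}; Diamond not p and p or not p there: a:T, e:F, g:T. ✗
d: successors {a, c, e, f, g}; Diamond not p and p or not p there: a:T, c:F, e:F, f:T, g:T. ✗
e: successors {e, g}; Diamond not p and p or not p there: e:F, g:T. ✗
f: successors {a, c, e}; Diamond not p and p or not p there: a:T, c:F, e:F. ✗
g: successors {c, d, e, f}; Diamond not p and p or not p there: c:F, d:T, e:F, f:T. ✗
— 2 worlds.
For not Diamond not p and Box Diamond p:
a: not Diamond not p is F, Box Diamond p is T. ✗
b: not Diamond not p is F, Box Diamond p is T. ✗
c: not Diamond not p is T, Box Diamond p is T. ✓
d: not Diamond not p is F, Box Diamond p is T. ✗
e: not Diamond not p is T, Box Diamond p is T. ✓
f: not Diamond not p is T, Box Diamond p is T. ✓
g: not Diamond not p is F, Box Diamond p is T. ✗
— 3 worlds.

2 and 3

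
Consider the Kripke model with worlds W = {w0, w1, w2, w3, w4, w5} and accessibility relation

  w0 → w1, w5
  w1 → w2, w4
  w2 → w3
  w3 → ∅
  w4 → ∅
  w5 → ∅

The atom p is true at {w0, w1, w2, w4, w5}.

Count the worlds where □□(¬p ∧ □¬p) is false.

w0: successors {w1, w5}; □(¬p ∧ □¬p) there: w1:F, w5:T. ✗
w1: successors {w2, w4}; □(¬p ∧ □¬p) there: w2:T, w4:T. ✓
w2: successors {w3}; □(¬p ∧ □¬p) there: w3:T. ✓
w3: no successors, so □□(¬p ∧ □¬p) holds vacuously. ✓
w4: no successors, so □□(¬p ∧ □¬p) holds vacuously. ✓
w5: no successors, so □□(¬p ∧ □¬p) holds vacuously. ✓
Satisfying worlds: {w1, w2, w3, w4, w5}.
So □□(¬p ∧ □¬p) fails at the other 1 world.

1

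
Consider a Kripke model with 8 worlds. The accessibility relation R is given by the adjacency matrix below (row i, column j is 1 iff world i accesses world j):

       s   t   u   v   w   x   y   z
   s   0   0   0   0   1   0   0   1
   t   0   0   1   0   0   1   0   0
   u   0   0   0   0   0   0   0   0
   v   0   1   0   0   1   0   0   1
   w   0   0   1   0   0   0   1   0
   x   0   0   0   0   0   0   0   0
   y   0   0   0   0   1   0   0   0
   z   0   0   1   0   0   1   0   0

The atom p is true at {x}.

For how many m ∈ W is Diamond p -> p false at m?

2

s: Diamond p is F, p is F. ✓
t: Diamond p is T, p is F. ✗
u: Diamond p is F, p is F. ✓
v: Diamond p is F, p is F. ✓
w: Diamond p is F, p is F. ✓
x: Diamond p is F, p is T. ✓
y: Diamond p is F, p is F. ✓
z: Diamond p is T, p is F. ✗
Satisfying worlds: {s, u, v, w, x, y}.
So Diamond p -> p fails at the other 2 worlds.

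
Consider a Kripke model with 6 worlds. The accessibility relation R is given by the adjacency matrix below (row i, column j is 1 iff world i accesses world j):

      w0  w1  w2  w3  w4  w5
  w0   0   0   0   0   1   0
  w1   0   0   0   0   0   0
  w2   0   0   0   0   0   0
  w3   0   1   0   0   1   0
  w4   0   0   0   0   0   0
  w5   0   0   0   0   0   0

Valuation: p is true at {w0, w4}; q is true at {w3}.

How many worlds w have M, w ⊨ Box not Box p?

w0: successors {w4}; not Box p there: w4:F. ✗
w1: no successors, so Box not Box p holds vacuously. ✓
w2: no successors, so Box not Box p holds vacuously. ✓
w3: successors {w1, w4}; not Box p there: w1:F, w4:F. ✗
w4: no successors, so Box not Box p holds vacuously. ✓
w5: no successors, so Box not Box p holds vacuously. ✓
Satisfying worlds: {w1, w2, w4, w5}.

4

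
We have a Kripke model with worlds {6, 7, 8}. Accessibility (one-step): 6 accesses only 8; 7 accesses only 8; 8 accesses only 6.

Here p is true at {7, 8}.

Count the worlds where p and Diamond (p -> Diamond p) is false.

2

6: p is F, Diamond (p -> Diamond p) is F. ✗
7: p is T, Diamond (p -> Diamond p) is F. ✗
8: p is T, Diamond (p -> Diamond p) is T. ✓
Satisfying worlds: {8}.
So p and Diamond (p -> Diamond p) fails at the other 2 worlds.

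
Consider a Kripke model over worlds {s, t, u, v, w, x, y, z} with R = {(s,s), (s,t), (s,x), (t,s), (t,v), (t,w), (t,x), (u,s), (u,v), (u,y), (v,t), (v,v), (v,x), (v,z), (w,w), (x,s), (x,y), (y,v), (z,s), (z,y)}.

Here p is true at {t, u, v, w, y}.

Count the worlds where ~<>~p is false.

6

s: <>~p is T. ✗
t: <>~p is T. ✗
u: <>~p is T. ✗
v: <>~p is T. ✗
w: <>~p is F. ✓
x: <>~p is T. ✗
y: <>~p is F. ✓
z: <>~p is T. ✗
Satisfying worlds: {w, y}.
So ~<>~p fails at the other 6 worlds.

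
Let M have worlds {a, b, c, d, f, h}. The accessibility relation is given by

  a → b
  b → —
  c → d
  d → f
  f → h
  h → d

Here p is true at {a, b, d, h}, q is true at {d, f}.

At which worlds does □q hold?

{b, c, d, h}

a: successors {b}; q there: b:F. ✗
b: no successors, so □q holds vacuously. ✓
c: successors {d}; q there: d:T. ✓
d: successors {f}; q there: f:T. ✓
f: successors {h}; q there: h:F. ✗
h: successors {d}; q there: d:T. ✓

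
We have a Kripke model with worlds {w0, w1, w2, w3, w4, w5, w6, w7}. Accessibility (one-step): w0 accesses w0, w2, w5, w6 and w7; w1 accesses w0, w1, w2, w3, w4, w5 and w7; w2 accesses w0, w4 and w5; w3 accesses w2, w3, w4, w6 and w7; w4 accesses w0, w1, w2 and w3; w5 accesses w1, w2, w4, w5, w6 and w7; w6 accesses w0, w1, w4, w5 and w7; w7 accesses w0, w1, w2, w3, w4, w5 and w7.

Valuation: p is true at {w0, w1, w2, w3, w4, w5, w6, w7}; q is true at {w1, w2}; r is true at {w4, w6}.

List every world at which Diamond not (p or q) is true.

∅

w0: successors {w0, w2, w5, w6, w7}; not (p or q) there: w0:F, w2:F, w5:F, w6:F, w7:F. ✗
w1: successors {w0, w1, w2, w3, w4, w5, w7}; not (p or q) there: w0:F, w1:F, w2:F, w3:F, w4:F, w5:F, w7:F. ✗
w2: successors {w0, w4, w5}; not (p or q) there: w0:F, w4:F, w5:F. ✗
w3: successors {w2, w3, w4, w6, w7}; not (p or q) there: w2:F, w3:F, w4:F, w6:F, w7:F. ✗
w4: successors {w0, w1, w2, w3}; not (p or q) there: w0:F, w1:F, w2:F, w3:F. ✗
w5: successors {w1, w2, w4, w5, w6, w7}; not (p or q) there: w1:F, w2:F, w4:F, w5:F, w6:F, w7:F. ✗
w6: successors {w0, w1, w4, w5, w7}; not (p or q) there: w0:F, w1:F, w4:F, w5:F, w7:F. ✗
w7: successors {w0, w1, w2, w3, w4, w5, w7}; not (p or q) there: w0:F, w1:F, w2:F, w3:F, w4:F, w5:F, w7:F. ✗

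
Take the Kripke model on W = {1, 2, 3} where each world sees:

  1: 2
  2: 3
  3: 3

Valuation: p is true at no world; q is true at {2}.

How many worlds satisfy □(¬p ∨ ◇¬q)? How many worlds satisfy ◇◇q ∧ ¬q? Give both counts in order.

3 and 0

For □(¬p ∨ ◇¬q):
1: successors {2}; ¬p ∨ ◇¬q there: 2:T. ✓
2: successors {3}; ¬p ∨ ◇¬q there: 3:T. ✓
3: successors {3}; ¬p ∨ ◇¬q there: 3:T. ✓
— 3 worlds.
For ◇◇q ∧ ¬q:
1: ◇◇q is F, ¬q is T. ✗
2: ◇◇q is F, ¬q is F. ✗
3: ◇◇q is F, ¬q is T. ✗
— 0 worlds.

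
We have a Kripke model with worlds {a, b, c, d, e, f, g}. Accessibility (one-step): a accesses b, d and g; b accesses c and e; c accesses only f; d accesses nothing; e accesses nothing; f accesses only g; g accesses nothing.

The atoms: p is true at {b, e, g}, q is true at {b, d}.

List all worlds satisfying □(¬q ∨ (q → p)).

{b, c, d, e, f, g}

a: successors {b, d, g}; ¬q ∨ (q → p) there: b:T, d:F, g:T. ✗
b: successors {c, e}; ¬q ∨ (q → p) there: c:T, e:T. ✓
c: successors {f}; ¬q ∨ (q → p) there: f:T. ✓
d: no successors, so □(¬q ∨ (q → p)) holds vacuously. ✓
e: no successors, so □(¬q ∨ (q → p)) holds vacuously. ✓
f: successors {g}; ¬q ∨ (q → p) there: g:T. ✓
g: no successors, so □(¬q ∨ (q → p)) holds vacuously. ✓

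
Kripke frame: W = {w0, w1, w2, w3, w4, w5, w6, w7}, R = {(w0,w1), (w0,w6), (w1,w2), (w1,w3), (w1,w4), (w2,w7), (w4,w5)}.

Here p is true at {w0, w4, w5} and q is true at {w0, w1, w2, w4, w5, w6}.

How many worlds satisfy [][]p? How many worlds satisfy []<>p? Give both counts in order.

6 and 4

For [][]p:
w0: successors {w1, w6}; []p there: w1:F, w6:T. ✗
w1: successors {w2, w3, w4}; []p there: w2:F, w3:T, w4:T. ✗
w2: successors {w7}; []p there: w7:T. ✓
w3: no successors, so [][]p holds vacuously. ✓
w4: successors {w5}; []p there: w5:T. ✓
w5: no successors, so [][]p holds vacuously. ✓
w6: no successors, so [][]p holds vacuously. ✓
w7: no successors, so [][]p holds vacuously. ✓
— 6 worlds.
For []<>p:
w0: successors {w1, w6}; <>p there: w1:T, w6:F. ✗
w1: successors {w2, w3, w4}; <>p there: w2:F, w3:F, w4:T. ✗
w2: successors {w7}; <>p there: w7:F. ✗
w3: no successors, so []<>p holds vacuously. ✓
w4: successors {w5}; <>p there: w5:F. ✗
w5: no successors, so []<>p holds vacuously. ✓
w6: no successors, so []<>p holds vacuously. ✓
w7: no successors, so []<>p holds vacuously. ✓
— 4 worlds.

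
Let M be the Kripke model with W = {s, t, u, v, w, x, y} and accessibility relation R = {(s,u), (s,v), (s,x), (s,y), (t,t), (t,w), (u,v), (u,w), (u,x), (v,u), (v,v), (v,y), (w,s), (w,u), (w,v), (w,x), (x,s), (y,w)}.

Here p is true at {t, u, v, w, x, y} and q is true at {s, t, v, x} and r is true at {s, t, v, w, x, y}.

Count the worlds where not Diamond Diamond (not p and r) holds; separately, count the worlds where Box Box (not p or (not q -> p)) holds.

For not Diamond Diamond (not p and r):
s: Diamond Diamond (not p and r) is T. ✗
t: Diamond Diamond (not p and r) is T. ✗
u: Diamond Diamond (not p and r) is T. ✗
v: Diamond Diamond (not p and r) is F. ✓
w: Diamond Diamond (not p and r) is T. ✗
x: Diamond Diamond (not p and r) is F. ✓
y: Diamond Diamond (not p and r) is T. ✗
— 2 worlds.
For Box Box (not p or (not q -> p)):
s: successors {u, v, x, y}; Box (not p or (not q -> p)) there: u:T, v:T, x:T, y:T. ✓
t: successors {t, w}; Box (not p or (not q -> p)) there: t:T, w:T. ✓
u: successors {v, w, x}; Box (not p or (not q -> p)) there: v:T, w:T, x:T. ✓
v: successors {u, v, y}; Box (not p or (not q -> p)) there: u:T, v:T, y:T. ✓
w: successors {s, u, v, x}; Box (not p or (not q -> p)) there: s:T, u:T, v:T, x:T. ✓
x: successors {s}; Box (not p or (not q -> p)) there: s:T. ✓
y: successors {w}; Box (not p or (not q -> p)) there: w:T. ✓
— 7 worlds.

2 and 7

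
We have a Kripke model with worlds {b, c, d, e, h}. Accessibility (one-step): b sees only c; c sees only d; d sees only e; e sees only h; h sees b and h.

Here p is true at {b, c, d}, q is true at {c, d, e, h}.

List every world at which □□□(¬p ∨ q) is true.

b: successors {c}; □□(¬p ∨ q) there: c:T. ✓
c: successors {d}; □□(¬p ∨ q) there: d:T. ✓
d: successors {e}; □□(¬p ∨ q) there: e:F. ✗
e: successors {h}; □□(¬p ∨ q) there: h:F. ✗
h: successors {b, h}; □□(¬p ∨ q) there: b:T, h:F. ✗

{b, c}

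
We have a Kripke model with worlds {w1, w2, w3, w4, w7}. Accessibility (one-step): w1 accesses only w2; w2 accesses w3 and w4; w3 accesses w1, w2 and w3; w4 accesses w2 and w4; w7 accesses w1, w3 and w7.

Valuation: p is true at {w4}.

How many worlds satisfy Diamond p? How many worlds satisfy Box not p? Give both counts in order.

2 and 3

For Diamond p:
w1: successors {w2}; p there: w2:F. ✗
w2: successors {w3, w4}; p there: w3:F, w4:T. ✓
w3: successors {w1, w2, w3}; p there: w1:F, w2:F, w3:F. ✗
w4: successors {w2, w4}; p there: w2:F, w4:T. ✓
w7: successors {w1, w3, w7}; p there: w1:F, w3:F, w7:F. ✗
— 2 worlds.
For Box not p:
w1: successors {w2}; not p there: w2:T. ✓
w2: successors {w3, w4}; not p there: w3:T, w4:F. ✗
w3: successors {w1, w2, w3}; not p there: w1:T, w2:T, w3:T. ✓
w4: successors {w2, w4}; not p there: w2:T, w4:F. ✗
w7: successors {w1, w3, w7}; not p there: w1:T, w3:T, w7:T. ✓
— 3 worlds.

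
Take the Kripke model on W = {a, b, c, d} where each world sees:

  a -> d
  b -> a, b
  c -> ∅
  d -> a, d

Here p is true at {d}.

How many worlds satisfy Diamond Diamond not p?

3

a: successors {d}; Diamond not p there: d:T. ✓
b: successors {a, b}; Diamond not p there: a:F, b:T. ✓
c: no successors, so Diamond Diamond not p fails. ✗
d: successors {a, d}; Diamond not p there: a:F, d:T. ✓
Satisfying worlds: {a, b, d}.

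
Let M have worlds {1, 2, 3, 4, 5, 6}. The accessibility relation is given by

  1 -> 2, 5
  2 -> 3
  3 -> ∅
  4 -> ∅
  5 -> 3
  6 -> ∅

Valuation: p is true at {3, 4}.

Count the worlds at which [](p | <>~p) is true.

5

1: successors {2, 5}; p | <>~p there: 2:F, 5:F. ✗
2: successors {3}; p | <>~p there: 3:T. ✓
3: no successors, so [](p | <>~p) holds vacuously. ✓
4: no successors, so [](p | <>~p) holds vacuously. ✓
5: successors {3}; p | <>~p there: 3:T. ✓
6: no successors, so [](p | <>~p) holds vacuously. ✓
Satisfying worlds: {2, 3, 4, 5, 6}.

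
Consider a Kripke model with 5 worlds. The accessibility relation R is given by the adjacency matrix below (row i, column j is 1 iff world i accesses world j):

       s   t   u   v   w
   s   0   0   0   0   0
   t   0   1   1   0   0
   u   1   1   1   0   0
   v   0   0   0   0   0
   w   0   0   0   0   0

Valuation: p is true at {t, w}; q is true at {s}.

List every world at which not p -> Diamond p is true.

s: not p is T, Diamond p is F. ✗
t: not p is F, Diamond p is T. ✓
u: not p is T, Diamond p is T. ✓
v: not p is T, Diamond p is F. ✗
w: not p is F, Diamond p is F. ✓

{t, u, w}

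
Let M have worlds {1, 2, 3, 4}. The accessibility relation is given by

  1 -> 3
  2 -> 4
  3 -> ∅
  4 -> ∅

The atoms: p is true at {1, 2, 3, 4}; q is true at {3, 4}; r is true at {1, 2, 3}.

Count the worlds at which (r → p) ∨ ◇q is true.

4

1: r → p is T, ◇q is T. ✓
2: r → p is T, ◇q is T. ✓
3: r → p is T, ◇q is F. ✓
4: r → p is T, ◇q is F. ✓
Satisfying worlds: {1, 2, 3, 4}.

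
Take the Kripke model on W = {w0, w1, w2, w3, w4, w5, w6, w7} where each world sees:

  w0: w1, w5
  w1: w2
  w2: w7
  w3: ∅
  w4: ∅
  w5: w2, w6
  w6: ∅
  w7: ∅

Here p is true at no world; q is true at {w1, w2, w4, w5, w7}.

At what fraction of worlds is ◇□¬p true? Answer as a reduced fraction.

w0: successors {w1, w5}; □¬p there: w1:T, w5:T. ✓
w1: successors {w2}; □¬p there: w2:T. ✓
w2: successors {w7}; □¬p there: w7:T. ✓
w3: no successors, so ◇□¬p fails. ✗
w4: no successors, so ◇□¬p fails. ✗
w5: successors {w2, w6}; □¬p there: w2:T, w6:T. ✓
w6: no successors, so ◇□¬p fails. ✗
w7: no successors, so ◇□¬p fails. ✗
That's 4 of 8 worlds, so 4/8 = 1/2.

1/2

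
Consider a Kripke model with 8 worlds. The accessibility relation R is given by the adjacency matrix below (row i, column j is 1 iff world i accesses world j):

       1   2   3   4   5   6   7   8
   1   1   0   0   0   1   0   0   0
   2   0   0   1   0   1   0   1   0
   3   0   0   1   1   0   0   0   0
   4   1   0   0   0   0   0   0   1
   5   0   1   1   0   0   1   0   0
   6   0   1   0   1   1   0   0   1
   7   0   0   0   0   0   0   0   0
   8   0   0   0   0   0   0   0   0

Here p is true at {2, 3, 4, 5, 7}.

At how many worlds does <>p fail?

3

1: successors {1, 5}; p there: 1:F, 5:T. ✓
2: successors {3, 5, 7}; p there: 3:T, 5:T, 7:T. ✓
3: successors {3, 4}; p there: 3:T, 4:T. ✓
4: successors {1, 8}; p there: 1:F, 8:F. ✗
5: successors {2, 3, 6}; p there: 2:T, 3:T, 6:F. ✓
6: successors {2, 4, 5, 8}; p there: 2:T, 4:T, 5:T, 8:F. ✓
7: no successors, so <>p fails. ✗
8: no successors, so <>p fails. ✗
Satisfying worlds: {1, 2, 3, 5, 6}.
So <>p fails at the other 3 worlds.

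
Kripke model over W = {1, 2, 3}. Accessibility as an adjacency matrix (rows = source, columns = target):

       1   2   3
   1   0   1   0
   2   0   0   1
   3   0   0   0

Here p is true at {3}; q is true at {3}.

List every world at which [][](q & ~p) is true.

1: successors {2}; [](q & ~p) there: 2:F. ✗
2: successors {3}; [](q & ~p) there: 3:T. ✓
3: no successors, so [][](q & ~p) holds vacuously. ✓

{2, 3}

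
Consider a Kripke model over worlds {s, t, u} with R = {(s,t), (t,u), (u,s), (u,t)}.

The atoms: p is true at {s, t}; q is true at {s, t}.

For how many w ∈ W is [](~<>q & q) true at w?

s: successors {t}; ~<>q & q there: t:T. ✓
t: successors {u}; ~<>q & q there: u:F. ✗
u: successors {s, t}; ~<>q & q there: s:F, t:T. ✗
Satisfying worlds: {s}.

1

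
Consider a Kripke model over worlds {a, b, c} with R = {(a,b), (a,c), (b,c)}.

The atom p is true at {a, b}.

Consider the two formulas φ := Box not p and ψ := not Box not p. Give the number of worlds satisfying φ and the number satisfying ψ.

For Box not p:
a: successors {b, c}; not p there: b:F, c:T. ✗
b: successors {c}; not p there: c:T. ✓
c: no successors, so Box not p holds vacuously. ✓
— 2 worlds.
For not Box not p:
a: Box not p is F. ✓
b: Box not p is T. ✗
c: Box not p is T. ✗
— 1 world.

2 and 1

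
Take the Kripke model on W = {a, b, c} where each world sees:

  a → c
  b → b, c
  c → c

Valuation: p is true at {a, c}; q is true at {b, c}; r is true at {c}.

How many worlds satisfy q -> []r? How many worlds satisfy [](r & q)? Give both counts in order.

For q -> []r:
a: q is F, []r is T. ✓
b: q is T, []r is F. ✗
c: q is T, []r is T. ✓
— 2 worlds.
For [](r & q):
a: successors {c}; r & q there: c:T. ✓
b: successors {b, c}; r & q there: b:F, c:T. ✗
c: successors {c}; r & q there: c:T. ✓
— 2 worlds.

2 and 2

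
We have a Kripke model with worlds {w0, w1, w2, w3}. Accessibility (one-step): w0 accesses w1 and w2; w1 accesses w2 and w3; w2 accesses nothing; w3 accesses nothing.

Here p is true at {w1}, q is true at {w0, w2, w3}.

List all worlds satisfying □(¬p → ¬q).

{w2, w3}

w0: successors {w1, w2}; ¬p → ¬q there: w1:T, w2:F. ✗
w1: successors {w2, w3}; ¬p → ¬q there: w2:F, w3:F. ✗
w2: no successors, so □(¬p → ¬q) holds vacuously. ✓
w3: no successors, so □(¬p → ¬q) holds vacuously. ✓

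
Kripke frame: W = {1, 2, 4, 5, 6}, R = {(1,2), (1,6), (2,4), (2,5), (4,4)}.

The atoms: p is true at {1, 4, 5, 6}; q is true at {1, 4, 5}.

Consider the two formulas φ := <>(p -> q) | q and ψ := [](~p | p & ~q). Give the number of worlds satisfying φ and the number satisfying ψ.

For <>(p -> q) | q:
1: <>(p -> q) is T, q is T. ✓
2: <>(p -> q) is T, q is F. ✓
4: <>(p -> q) is T, q is T. ✓
5: <>(p -> q) is F, q is T. ✓
6: <>(p -> q) is F, q is F. ✗
— 4 worlds.
For [](~p | p & ~q):
1: successors {2, 6}; ~p | p & ~q there: 2:T, 6:T. ✓
2: successors {4, 5}; ~p | p & ~q there: 4:F, 5:F. ✗
4: successors {4}; ~p | p & ~q there: 4:F. ✗
5: no successors, so [](~p | p & ~q) holds vacuously. ✓
6: no successors, so [](~p | p & ~q) holds vacuously. ✓
— 3 worlds.

4 and 3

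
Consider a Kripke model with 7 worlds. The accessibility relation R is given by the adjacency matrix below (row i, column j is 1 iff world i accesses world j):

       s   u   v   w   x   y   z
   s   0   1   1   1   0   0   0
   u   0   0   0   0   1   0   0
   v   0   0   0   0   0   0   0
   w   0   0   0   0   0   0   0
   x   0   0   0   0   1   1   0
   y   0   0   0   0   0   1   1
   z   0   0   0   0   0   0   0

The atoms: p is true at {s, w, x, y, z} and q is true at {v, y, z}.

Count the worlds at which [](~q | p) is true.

s: successors {u, v, w}; ~q | p there: u:T, v:F, w:T. ✗
u: successors {x}; ~q | p there: x:T. ✓
v: no successors, so [](~q | p) holds vacuously. ✓
w: no successors, so [](~q | p) holds vacuously. ✓
x: successors {x, y}; ~q | p there: x:T, y:T. ✓
y: successors {y, z}; ~q | p there: y:T, z:T. ✓
z: no successors, so [](~q | p) holds vacuously. ✓
Satisfying worlds: {u, v, w, x, y, z}.

6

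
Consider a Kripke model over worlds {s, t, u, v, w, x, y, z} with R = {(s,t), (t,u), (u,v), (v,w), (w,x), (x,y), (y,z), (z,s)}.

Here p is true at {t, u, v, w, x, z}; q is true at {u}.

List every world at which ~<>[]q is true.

s: <>[]q is T. ✗
t: <>[]q is F. ✓
u: <>[]q is F. ✓
v: <>[]q is F. ✓
w: <>[]q is F. ✓
x: <>[]q is F. ✓
y: <>[]q is F. ✓
z: <>[]q is F. ✓

{t, u, v, w, x, y, z}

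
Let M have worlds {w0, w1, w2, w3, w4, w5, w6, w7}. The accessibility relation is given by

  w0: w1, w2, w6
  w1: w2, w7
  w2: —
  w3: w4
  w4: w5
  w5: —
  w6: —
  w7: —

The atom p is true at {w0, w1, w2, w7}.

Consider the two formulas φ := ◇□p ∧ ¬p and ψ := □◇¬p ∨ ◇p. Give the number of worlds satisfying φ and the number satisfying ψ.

1 and 7

For ◇□p ∧ ¬p:
w0: ◇□p is T, ¬p is F. ✗
w1: ◇□p is T, ¬p is F. ✗
w2: ◇□p is F, ¬p is F. ✗
w3: ◇□p is F, ¬p is T. ✗
w4: ◇□p is T, ¬p is T. ✓
w5: ◇□p is F, ¬p is T. ✗
w6: ◇□p is F, ¬p is T. ✗
w7: ◇□p is F, ¬p is F. ✗
— 1 world.
For □◇¬p ∨ ◇p:
w0: □◇¬p is F, ◇p is T. ✓
w1: □◇¬p is F, ◇p is T. ✓
w2: □◇¬p is T, ◇p is F. ✓
w3: □◇¬p is T, ◇p is F. ✓
w4: □◇¬p is F, ◇p is F. ✗
w5: □◇¬p is T, ◇p is F. ✓
w6: □◇¬p is T, ◇p is F. ✓
w7: □◇¬p is T, ◇p is F. ✓
— 7 worlds.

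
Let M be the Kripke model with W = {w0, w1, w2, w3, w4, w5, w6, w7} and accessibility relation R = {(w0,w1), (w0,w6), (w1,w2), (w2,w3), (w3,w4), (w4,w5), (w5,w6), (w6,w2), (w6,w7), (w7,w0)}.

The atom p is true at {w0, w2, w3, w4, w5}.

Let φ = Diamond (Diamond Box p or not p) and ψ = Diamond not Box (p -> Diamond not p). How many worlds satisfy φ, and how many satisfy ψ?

6 and 5

For Diamond (Diamond Box p or not p):
w0: successors {w1, w6}; Diamond Box p or not p there: w1:T, w6:T. ✓
w1: successors {w2}; Diamond Box p or not p there: w2:T. ✓
w2: successors {w3}; Diamond Box p or not p there: w3:T. ✓
w3: successors {w4}; Diamond Box p or not p there: w4:F. ✗
w4: successors {w5}; Diamond Box p or not p there: w5:F. ✗
w5: successors {w6}; Diamond Box p or not p there: w6:T. ✓
w6: successors {w2, w7}; Diamond Box p or not p there: w2:T, w7:T. ✓
w7: successors {w0}; Diamond Box p or not p there: w0:T. ✓
— 6 worlds.
For Diamond not Box (p -> Diamond not p):
w0: successors {w1, w6}; not Box (p -> Diamond not p) there: w1:T, w6:T. ✓
w1: successors {w2}; not Box (p -> Diamond not p) there: w2:T. ✓
w2: successors {w3}; not Box (p -> Diamond not p) there: w3:T. ✓
w3: successors {w4}; not Box (p -> Diamond not p) there: w4:F. ✗
w4: successors {w5}; not Box (p -> Diamond not p) there: w5:F. ✗
w5: successors {w6}; not Box (p -> Diamond not p) there: w6:T. ✓
w6: successors {w2, w7}; not Box (p -> Diamond not p) there: w2:T, w7:F. ✓
w7: successors {w0}; not Box (p -> Diamond not p) there: w0:F. ✗
— 5 worlds.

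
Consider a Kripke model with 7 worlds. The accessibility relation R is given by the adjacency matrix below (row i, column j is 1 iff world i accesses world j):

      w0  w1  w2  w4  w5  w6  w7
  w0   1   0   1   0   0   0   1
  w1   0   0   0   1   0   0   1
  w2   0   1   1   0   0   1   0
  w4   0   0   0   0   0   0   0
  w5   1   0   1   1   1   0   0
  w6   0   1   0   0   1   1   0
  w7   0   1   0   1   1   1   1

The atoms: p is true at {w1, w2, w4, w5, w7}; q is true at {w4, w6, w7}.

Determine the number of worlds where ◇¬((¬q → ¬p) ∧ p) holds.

5

w0: successors {w0, w2, w7}; ¬((¬q → ¬p) ∧ p) there: w0:T, w2:T, w7:F. ✓
w1: successors {w4, w7}; ¬((¬q → ¬p) ∧ p) there: w4:F, w7:F. ✗
w2: successors {w1, w2, w6}; ¬((¬q → ¬p) ∧ p) there: w1:T, w2:T, w6:T. ✓
w4: no successors, so ◇¬((¬q → ¬p) ∧ p) fails. ✗
w5: successors {w0, w2, w4, w5}; ¬((¬q → ¬p) ∧ p) there: w0:T, w2:T, w4:F, w5:T. ✓
w6: successors {w1, w5, w6}; ¬((¬q → ¬p) ∧ p) there: w1:T, w5:T, w6:T. ✓
w7: successors {w1, w4, w5, w6, w7}; ¬((¬q → ¬p) ∧ p) there: w1:T, w4:F, w5:T, w6:T, w7:F. ✓
Satisfying worlds: {w0, w2, w5, w6, w7}.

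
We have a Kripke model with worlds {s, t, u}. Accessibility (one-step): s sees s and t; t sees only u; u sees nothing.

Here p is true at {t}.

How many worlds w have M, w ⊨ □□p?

2

s: successors {s, t}; □p there: s:F, t:F. ✗
t: successors {u}; □p there: u:T. ✓
u: no successors, so □□p holds vacuously. ✓
Satisfying worlds: {t, u}.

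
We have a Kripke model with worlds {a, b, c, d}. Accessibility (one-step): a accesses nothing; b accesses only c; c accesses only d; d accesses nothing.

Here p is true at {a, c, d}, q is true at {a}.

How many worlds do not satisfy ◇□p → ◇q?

2

a: ◇□p is F, ◇q is F. ✓
b: ◇□p is T, ◇q is F. ✗
c: ◇□p is T, ◇q is F. ✗
d: ◇□p is F, ◇q is F. ✓
Satisfying worlds: {a, d}.
So ◇□p → ◇q fails at the other 2 worlds.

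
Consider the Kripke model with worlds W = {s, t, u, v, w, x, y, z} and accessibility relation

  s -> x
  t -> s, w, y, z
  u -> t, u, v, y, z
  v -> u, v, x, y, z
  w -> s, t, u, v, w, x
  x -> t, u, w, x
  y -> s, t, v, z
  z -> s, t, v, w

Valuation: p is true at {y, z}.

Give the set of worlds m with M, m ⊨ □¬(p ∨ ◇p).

s: successors {x}; ¬(p ∨ ◇p) there: x:T. ✓
t: successors {s, w, y, z}; ¬(p ∨ ◇p) there: s:T, w:T, y:F, z:F. ✗
u: successors {t, u, v, y, z}; ¬(p ∨ ◇p) there: t:F, u:F, v:F, y:F, z:F. ✗
v: successors {u, v, x, y, z}; ¬(p ∨ ◇p) there: u:F, v:F, x:T, y:F, z:F. ✗
w: successors {s, t, u, v, w, x}; ¬(p ∨ ◇p) there: s:T, t:F, u:F, v:F, w:T, x:T. ✗
x: successors {t, u, w, x}; ¬(p ∨ ◇p) there: t:F, u:F, w:T, x:T. ✗
y: successors {s, t, v, z}; ¬(p ∨ ◇p) there: s:T, t:F, v:F, z:F. ✗
z: successors {s, t, v, w}; ¬(p ∨ ◇p) there: s:T, t:F, v:F, w:T. ✗

{s}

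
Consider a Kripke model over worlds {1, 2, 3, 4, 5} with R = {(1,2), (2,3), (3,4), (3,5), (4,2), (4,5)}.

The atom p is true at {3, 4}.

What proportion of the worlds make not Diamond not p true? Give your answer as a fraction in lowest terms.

2/5

1: Diamond not p is T. ✗
2: Diamond not p is F. ✓
3: Diamond not p is T. ✗
4: Diamond not p is T. ✗
5: Diamond not p is F. ✓
That's 2 of 5 worlds, so 2/5.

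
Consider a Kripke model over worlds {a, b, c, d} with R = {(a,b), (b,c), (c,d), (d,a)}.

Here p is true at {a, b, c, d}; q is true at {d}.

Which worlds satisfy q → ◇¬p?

{a, b, c}

a: q is F, ◇¬p is F. ✓
b: q is F, ◇¬p is F. ✓
c: q is F, ◇¬p is F. ✓
d: q is T, ◇¬p is F. ✗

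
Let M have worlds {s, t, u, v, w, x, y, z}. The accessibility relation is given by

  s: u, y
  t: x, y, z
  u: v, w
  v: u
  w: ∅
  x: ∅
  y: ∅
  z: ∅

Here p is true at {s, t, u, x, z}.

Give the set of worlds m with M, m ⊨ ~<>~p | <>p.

s: ~<>~p is F, <>p is T. ✓
t: ~<>~p is F, <>p is T. ✓
u: ~<>~p is F, <>p is F. ✗
v: ~<>~p is T, <>p is T. ✓
w: ~<>~p is T, <>p is F. ✓
x: ~<>~p is T, <>p is F. ✓
y: ~<>~p is T, <>p is F. ✓
z: ~<>~p is T, <>p is F. ✓

{s, t, v, w, x, y, z}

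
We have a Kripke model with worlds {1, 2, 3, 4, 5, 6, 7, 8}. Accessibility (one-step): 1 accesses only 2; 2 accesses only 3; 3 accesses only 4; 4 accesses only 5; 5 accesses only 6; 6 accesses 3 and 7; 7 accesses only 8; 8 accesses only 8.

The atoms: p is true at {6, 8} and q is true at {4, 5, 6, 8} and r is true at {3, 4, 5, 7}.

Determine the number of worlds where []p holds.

1: successors {2}; p there: 2:F. ✗
2: successors {3}; p there: 3:F. ✗
3: successors {4}; p there: 4:F. ✗
4: successors {5}; p there: 5:F. ✗
5: successors {6}; p there: 6:T. ✓
6: successors {3, 7}; p there: 3:F, 7:F. ✗
7: successors {8}; p there: 8:T. ✓
8: successors {8}; p there: 8:T. ✓
Satisfying worlds: {5, 7, 8}.

3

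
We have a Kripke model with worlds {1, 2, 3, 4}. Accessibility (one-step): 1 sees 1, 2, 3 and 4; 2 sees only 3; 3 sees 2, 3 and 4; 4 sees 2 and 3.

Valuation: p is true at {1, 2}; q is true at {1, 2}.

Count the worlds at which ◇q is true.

1: successors {1, 2, 3, 4}; q there: 1:T, 2:T, 3:F, 4:F. ✓
2: successors {3}; q there: 3:F. ✗
3: successors {2, 3, 4}; q there: 2:T, 3:F, 4:F. ✓
4: successors {2, 3}; q there: 2:T, 3:F. ✓
Satisfying worlds: {1, 3, 4}.

3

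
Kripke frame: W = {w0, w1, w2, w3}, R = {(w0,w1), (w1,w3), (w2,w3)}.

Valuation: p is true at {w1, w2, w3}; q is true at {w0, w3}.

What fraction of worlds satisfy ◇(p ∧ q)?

1/2

w0: successors {w1}; p ∧ q there: w1:F. ✗
w1: successors {w3}; p ∧ q there: w3:T. ✓
w2: successors {w3}; p ∧ q there: w3:T. ✓
w3: no successors, so ◇(p ∧ q) fails. ✗
That's 2 of 4 worlds, so 2/4 = 1/2.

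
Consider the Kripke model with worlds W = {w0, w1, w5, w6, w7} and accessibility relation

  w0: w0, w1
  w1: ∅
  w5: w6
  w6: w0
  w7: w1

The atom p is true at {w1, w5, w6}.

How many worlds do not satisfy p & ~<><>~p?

4

w0: p is F, ~<><>~p is F. ✗
w1: p is T, ~<><>~p is T. ✓
w5: p is T, ~<><>~p is F. ✗
w6: p is T, ~<><>~p is F. ✗
w7: p is F, ~<><>~p is T. ✗
Satisfying worlds: {w1}.
So p & ~<><>~p fails at the other 4 worlds.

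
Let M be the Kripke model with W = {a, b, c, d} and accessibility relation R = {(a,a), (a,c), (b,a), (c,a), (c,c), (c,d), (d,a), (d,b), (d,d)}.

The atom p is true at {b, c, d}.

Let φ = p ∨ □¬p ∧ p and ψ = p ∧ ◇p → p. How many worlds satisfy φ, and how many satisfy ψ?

For p ∨ □¬p ∧ p:
a: p is F, □¬p ∧ p is F. ✗
b: p is T, □¬p ∧ p is T. ✓
c: p is T, □¬p ∧ p is F. ✓
d: p is T, □¬p ∧ p is F. ✓
— 3 worlds.
For p ∧ ◇p → p:
a: p ∧ ◇p is F, p is F. ✓
b: p ∧ ◇p is F, p is T. ✓
c: p ∧ ◇p is T, p is T. ✓
d: p ∧ ◇p is T, p is T. ✓
— 4 worlds.

3 and 4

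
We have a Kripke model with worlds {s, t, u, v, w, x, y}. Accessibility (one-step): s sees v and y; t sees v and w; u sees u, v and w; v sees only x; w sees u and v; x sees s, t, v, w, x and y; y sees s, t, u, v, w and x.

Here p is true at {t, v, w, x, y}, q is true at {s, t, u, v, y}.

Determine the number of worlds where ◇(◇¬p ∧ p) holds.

6

s: successors {v, y}; ◇¬p ∧ p there: v:F, y:T. ✓
t: successors {v, w}; ◇¬p ∧ p there: v:F, w:T. ✓
u: successors {u, v, w}; ◇¬p ∧ p there: u:F, v:F, w:T. ✓
v: successors {x}; ◇¬p ∧ p there: x:T. ✓
w: successors {u, v}; ◇¬p ∧ p there: u:F, v:F. ✗
x: successors {s, t, v, w, x, y}; ◇¬p ∧ p there: s:F, t:F, v:F, w:T, x:T, y:T. ✓
y: successors {s, t, u, v, w, x}; ◇¬p ∧ p there: s:F, t:F, u:F, v:F, w:T, x:T. ✓
Satisfying worlds: {s, t, u, v, x, y}.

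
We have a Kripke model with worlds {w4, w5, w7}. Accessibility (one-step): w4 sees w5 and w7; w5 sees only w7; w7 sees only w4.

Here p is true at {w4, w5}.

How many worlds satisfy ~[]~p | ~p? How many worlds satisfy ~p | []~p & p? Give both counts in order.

For ~[]~p | ~p:
w4: ~[]~p is T, ~p is F. ✓
w5: ~[]~p is F, ~p is F. ✗
w7: ~[]~p is T, ~p is T. ✓
— 2 worlds.
For ~p | []~p & p:
w4: ~p is F, []~p & p is F. ✗
w5: ~p is F, []~p & p is T. ✓
w7: ~p is T, []~p & p is F. ✓
— 2 worlds.

2 and 2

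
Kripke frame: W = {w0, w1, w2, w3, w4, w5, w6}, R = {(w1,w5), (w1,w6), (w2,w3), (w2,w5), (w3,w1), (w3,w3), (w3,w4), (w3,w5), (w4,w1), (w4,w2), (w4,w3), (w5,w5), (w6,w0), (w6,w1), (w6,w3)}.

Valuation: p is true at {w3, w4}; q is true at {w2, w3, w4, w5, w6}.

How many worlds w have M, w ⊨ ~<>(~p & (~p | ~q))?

1

w0: <>(~p & (~p | ~q)) is F. ✓
w1: <>(~p & (~p | ~q)) is T. ✗
w2: <>(~p & (~p | ~q)) is T. ✗
w3: <>(~p & (~p | ~q)) is T. ✗
w4: <>(~p & (~p | ~q)) is T. ✗
w5: <>(~p & (~p | ~q)) is T. ✗
w6: <>(~p & (~p | ~q)) is T. ✗
Satisfying worlds: {w0}.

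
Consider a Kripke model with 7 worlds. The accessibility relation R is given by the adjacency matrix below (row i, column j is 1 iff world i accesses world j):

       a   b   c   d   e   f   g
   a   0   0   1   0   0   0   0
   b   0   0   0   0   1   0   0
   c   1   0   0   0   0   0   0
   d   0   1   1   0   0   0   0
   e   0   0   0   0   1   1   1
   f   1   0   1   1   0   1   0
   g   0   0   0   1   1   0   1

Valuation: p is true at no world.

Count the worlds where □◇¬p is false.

a: successors {c}; ◇¬p there: c:T. ✓
b: successors {e}; ◇¬p there: e:T. ✓
c: successors {a}; ◇¬p there: a:T. ✓
d: successors {b, c}; ◇¬p there: b:T, c:T. ✓
e: successors {e, f, g}; ◇¬p there: e:T, f:T, g:T. ✓
f: successors {a, c, d, f}; ◇¬p there: a:T, c:T, d:T, f:T. ✓
g: successors {d, e, g}; ◇¬p there: d:T, e:T, g:T. ✓
Satisfying worlds: {a, b, c, d, e, f, g}.
So □◇¬p fails at the other 0 worlds.

0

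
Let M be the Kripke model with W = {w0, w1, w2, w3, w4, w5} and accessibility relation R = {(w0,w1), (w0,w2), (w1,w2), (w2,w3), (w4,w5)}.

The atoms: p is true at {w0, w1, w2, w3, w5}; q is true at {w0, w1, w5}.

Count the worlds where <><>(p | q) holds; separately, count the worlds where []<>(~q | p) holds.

For <><>(p | q):
w0: successors {w1, w2}; <>(p | q) there: w1:T, w2:T. ✓
w1: successors {w2}; <>(p | q) there: w2:T. ✓
w2: successors {w3}; <>(p | q) there: w3:F. ✗
w3: no successors, so <><>(p | q) fails. ✗
w4: successors {w5}; <>(p | q) there: w5:F. ✗
w5: no successors, so <><>(p | q) fails. ✗
— 2 worlds.
For []<>(~q | p):
w0: successors {w1, w2}; <>(~q | p) there: w1:T, w2:T. ✓
w1: successors {w2}; <>(~q | p) there: w2:T. ✓
w2: successors {w3}; <>(~q | p) there: w3:F. ✗
w3: no successors, so []<>(~q | p) holds vacuously. ✓
w4: successors {w5}; <>(~q | p) there: w5:F. ✗
w5: no successors, so []<>(~q | p) holds vacuously. ✓
— 4 worlds.

2 and 4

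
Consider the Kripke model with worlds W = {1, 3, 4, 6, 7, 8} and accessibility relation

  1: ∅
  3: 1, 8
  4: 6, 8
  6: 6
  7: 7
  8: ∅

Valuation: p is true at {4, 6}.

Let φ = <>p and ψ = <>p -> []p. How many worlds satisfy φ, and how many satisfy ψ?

2 and 5

For <>p:
1: no successors, so <>p fails. ✗
3: successors {1, 8}; p there: 1:F, 8:F. ✗
4: successors {6, 8}; p there: 6:T, 8:F. ✓
6: successors {6}; p there: 6:T. ✓
7: successors {7}; p there: 7:F. ✗
8: no successors, so <>p fails. ✗
— 2 worlds.
For <>p -> []p:
1: <>p is F, []p is T. ✓
3: <>p is F, []p is F. ✓
4: <>p is T, []p is F. ✗
6: <>p is T, []p is T. ✓
7: <>p is F, []p is F. ✓
8: <>p is F, []p is T. ✓
— 5 worlds.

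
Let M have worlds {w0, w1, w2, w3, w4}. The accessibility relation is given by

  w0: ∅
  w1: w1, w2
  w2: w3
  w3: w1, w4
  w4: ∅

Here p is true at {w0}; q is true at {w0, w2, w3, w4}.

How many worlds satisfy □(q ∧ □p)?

2

w0: no successors, so □(q ∧ □p) holds vacuously. ✓
w1: successors {w1, w2}; q ∧ □p there: w1:F, w2:F. ✗
w2: successors {w3}; q ∧ □p there: w3:F. ✗
w3: successors {w1, w4}; q ∧ □p there: w1:F, w4:T. ✗
w4: no successors, so □(q ∧ □p) holds vacuously. ✓
Satisfying worlds: {w0, w4}.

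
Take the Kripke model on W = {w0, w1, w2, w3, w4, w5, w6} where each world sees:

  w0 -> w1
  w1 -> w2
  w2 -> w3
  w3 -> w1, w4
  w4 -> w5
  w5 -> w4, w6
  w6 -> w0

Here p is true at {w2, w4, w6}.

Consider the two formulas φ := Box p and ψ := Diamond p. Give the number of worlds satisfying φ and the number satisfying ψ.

For Box p:
w0: successors {w1}; p there: w1:F. ✗
w1: successors {w2}; p there: w2:T. ✓
w2: successors {w3}; p there: w3:F. ✗
w3: successors {w1, w4}; p there: w1:F, w4:T. ✗
w4: successors {w5}; p there: w5:F. ✗
w5: successors {w4, w6}; p there: w4:T, w6:T. ✓
w6: successors {w0}; p there: w0:F. ✗
— 2 worlds.
For Diamond p:
w0: successors {w1}; p there: w1:F. ✗
w1: successors {w2}; p there: w2:T. ✓
w2: successors {w3}; p there: w3:F. ✗
w3: successors {w1, w4}; p there: w1:F, w4:T. ✓
w4: successors {w5}; p there: w5:F. ✗
w5: successors {w4, w6}; p there: w4:T, w6:T. ✓
w6: successors {w0}; p there: w0:F. ✗
— 3 worlds.

2 and 3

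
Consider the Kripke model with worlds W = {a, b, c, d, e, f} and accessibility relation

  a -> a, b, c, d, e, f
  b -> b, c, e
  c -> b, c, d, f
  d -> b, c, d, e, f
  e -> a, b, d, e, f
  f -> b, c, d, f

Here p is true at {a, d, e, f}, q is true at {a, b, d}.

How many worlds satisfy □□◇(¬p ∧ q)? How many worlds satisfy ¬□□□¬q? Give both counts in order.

6 and 6

For □□◇(¬p ∧ q):
a: successors {a, b, c, d, e, f}; □◇(¬p ∧ q) there: a:T, b:T, c:T, d:T, e:T, f:T. ✓
b: successors {b, c, e}; □◇(¬p ∧ q) there: b:T, c:T, e:T. ✓
c: successors {b, c, d, f}; □◇(¬p ∧ q) there: b:T, c:T, d:T, f:T. ✓
d: successors {b, c, d, e, f}; □◇(¬p ∧ q) there: b:T, c:T, d:T, e:T, f:T. ✓
e: successors {a, b, d, e, f}; □◇(¬p ∧ q) there: a:T, b:T, d:T, e:T, f:T. ✓
f: successors {b, c, d, f}; □◇(¬p ∧ q) there: b:T, c:T, d:T, f:T. ✓
— 6 worlds.
For ¬□□□¬q:
a: □□□¬q is F. ✓
b: □□□¬q is F. ✓
c: □□□¬q is F. ✓
d: □□□¬q is F. ✓
e: □□□¬q is F. ✓
f: □□□¬q is F. ✓
— 6 worlds.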